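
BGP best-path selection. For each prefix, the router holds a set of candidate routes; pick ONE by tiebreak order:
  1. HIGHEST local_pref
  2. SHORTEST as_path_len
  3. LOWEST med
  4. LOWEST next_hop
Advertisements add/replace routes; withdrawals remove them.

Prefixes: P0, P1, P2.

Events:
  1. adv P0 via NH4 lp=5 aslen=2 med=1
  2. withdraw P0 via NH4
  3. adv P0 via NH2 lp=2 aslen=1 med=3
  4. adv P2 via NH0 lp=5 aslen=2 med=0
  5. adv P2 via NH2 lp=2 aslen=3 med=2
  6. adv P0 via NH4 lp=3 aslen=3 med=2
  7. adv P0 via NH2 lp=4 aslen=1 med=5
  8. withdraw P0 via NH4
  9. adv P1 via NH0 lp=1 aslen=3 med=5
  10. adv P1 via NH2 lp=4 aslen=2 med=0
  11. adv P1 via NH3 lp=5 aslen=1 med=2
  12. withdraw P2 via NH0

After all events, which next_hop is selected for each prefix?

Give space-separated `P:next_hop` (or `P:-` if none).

Op 1: best P0=NH4 P1=- P2=-
Op 2: best P0=- P1=- P2=-
Op 3: best P0=NH2 P1=- P2=-
Op 4: best P0=NH2 P1=- P2=NH0
Op 5: best P0=NH2 P1=- P2=NH0
Op 6: best P0=NH4 P1=- P2=NH0
Op 7: best P0=NH2 P1=- P2=NH0
Op 8: best P0=NH2 P1=- P2=NH0
Op 9: best P0=NH2 P1=NH0 P2=NH0
Op 10: best P0=NH2 P1=NH2 P2=NH0
Op 11: best P0=NH2 P1=NH3 P2=NH0
Op 12: best P0=NH2 P1=NH3 P2=NH2

Answer: P0:NH2 P1:NH3 P2:NH2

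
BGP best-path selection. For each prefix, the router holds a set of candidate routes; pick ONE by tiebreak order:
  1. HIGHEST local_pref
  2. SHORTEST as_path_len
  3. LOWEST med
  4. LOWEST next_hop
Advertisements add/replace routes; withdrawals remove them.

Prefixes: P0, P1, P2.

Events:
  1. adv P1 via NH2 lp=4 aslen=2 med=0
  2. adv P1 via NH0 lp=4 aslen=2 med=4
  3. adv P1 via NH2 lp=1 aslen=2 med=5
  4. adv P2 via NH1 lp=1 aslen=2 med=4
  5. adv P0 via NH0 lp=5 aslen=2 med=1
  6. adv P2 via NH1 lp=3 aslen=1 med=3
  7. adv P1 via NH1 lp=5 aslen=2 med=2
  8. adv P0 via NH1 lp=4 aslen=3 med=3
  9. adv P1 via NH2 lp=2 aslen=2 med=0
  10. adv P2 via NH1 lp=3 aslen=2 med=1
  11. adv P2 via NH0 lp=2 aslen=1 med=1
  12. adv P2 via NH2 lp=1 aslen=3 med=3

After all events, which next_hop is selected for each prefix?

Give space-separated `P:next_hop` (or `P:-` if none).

Op 1: best P0=- P1=NH2 P2=-
Op 2: best P0=- P1=NH2 P2=-
Op 3: best P0=- P1=NH0 P2=-
Op 4: best P0=- P1=NH0 P2=NH1
Op 5: best P0=NH0 P1=NH0 P2=NH1
Op 6: best P0=NH0 P1=NH0 P2=NH1
Op 7: best P0=NH0 P1=NH1 P2=NH1
Op 8: best P0=NH0 P1=NH1 P2=NH1
Op 9: best P0=NH0 P1=NH1 P2=NH1
Op 10: best P0=NH0 P1=NH1 P2=NH1
Op 11: best P0=NH0 P1=NH1 P2=NH1
Op 12: best P0=NH0 P1=NH1 P2=NH1

Answer: P0:NH0 P1:NH1 P2:NH1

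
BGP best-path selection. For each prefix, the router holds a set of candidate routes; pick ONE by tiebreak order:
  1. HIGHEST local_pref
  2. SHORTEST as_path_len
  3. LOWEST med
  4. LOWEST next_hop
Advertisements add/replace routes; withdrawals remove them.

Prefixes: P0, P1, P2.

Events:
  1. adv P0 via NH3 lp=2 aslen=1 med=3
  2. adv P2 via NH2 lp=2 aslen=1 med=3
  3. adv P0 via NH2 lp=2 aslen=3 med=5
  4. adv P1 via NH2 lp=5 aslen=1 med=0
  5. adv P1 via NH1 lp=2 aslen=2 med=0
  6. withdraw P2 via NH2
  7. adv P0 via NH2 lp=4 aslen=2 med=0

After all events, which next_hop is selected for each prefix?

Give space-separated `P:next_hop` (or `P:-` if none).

Op 1: best P0=NH3 P1=- P2=-
Op 2: best P0=NH3 P1=- P2=NH2
Op 3: best P0=NH3 P1=- P2=NH2
Op 4: best P0=NH3 P1=NH2 P2=NH2
Op 5: best P0=NH3 P1=NH2 P2=NH2
Op 6: best P0=NH3 P1=NH2 P2=-
Op 7: best P0=NH2 P1=NH2 P2=-

Answer: P0:NH2 P1:NH2 P2:-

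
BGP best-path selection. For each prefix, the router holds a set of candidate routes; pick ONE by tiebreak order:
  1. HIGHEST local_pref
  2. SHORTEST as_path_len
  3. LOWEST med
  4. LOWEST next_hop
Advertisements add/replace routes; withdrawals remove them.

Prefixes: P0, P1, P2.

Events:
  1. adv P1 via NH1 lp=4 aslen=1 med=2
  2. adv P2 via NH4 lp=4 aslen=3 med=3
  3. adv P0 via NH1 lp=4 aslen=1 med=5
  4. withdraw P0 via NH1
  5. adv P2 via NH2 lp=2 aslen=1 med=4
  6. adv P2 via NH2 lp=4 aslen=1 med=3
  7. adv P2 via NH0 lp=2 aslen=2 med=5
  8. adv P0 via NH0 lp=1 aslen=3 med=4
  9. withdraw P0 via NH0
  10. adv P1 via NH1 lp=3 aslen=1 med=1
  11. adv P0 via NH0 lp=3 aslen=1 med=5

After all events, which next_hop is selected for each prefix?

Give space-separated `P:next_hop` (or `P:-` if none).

Op 1: best P0=- P1=NH1 P2=-
Op 2: best P0=- P1=NH1 P2=NH4
Op 3: best P0=NH1 P1=NH1 P2=NH4
Op 4: best P0=- P1=NH1 P2=NH4
Op 5: best P0=- P1=NH1 P2=NH4
Op 6: best P0=- P1=NH1 P2=NH2
Op 7: best P0=- P1=NH1 P2=NH2
Op 8: best P0=NH0 P1=NH1 P2=NH2
Op 9: best P0=- P1=NH1 P2=NH2
Op 10: best P0=- P1=NH1 P2=NH2
Op 11: best P0=NH0 P1=NH1 P2=NH2

Answer: P0:NH0 P1:NH1 P2:NH2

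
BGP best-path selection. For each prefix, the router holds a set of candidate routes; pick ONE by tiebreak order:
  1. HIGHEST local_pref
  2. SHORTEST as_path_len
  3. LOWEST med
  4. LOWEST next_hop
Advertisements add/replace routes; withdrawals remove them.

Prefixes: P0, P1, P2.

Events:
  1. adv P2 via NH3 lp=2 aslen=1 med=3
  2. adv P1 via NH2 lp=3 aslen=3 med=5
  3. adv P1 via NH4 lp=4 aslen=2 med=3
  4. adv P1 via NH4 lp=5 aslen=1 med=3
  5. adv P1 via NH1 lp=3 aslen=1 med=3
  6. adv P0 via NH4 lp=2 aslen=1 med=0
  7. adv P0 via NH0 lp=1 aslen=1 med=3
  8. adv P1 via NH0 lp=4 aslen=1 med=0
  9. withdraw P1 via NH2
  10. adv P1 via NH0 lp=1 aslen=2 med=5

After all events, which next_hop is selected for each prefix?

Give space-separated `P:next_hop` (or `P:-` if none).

Answer: P0:NH4 P1:NH4 P2:NH3

Derivation:
Op 1: best P0=- P1=- P2=NH3
Op 2: best P0=- P1=NH2 P2=NH3
Op 3: best P0=- P1=NH4 P2=NH3
Op 4: best P0=- P1=NH4 P2=NH3
Op 5: best P0=- P1=NH4 P2=NH3
Op 6: best P0=NH4 P1=NH4 P2=NH3
Op 7: best P0=NH4 P1=NH4 P2=NH3
Op 8: best P0=NH4 P1=NH4 P2=NH3
Op 9: best P0=NH4 P1=NH4 P2=NH3
Op 10: best P0=NH4 P1=NH4 P2=NH3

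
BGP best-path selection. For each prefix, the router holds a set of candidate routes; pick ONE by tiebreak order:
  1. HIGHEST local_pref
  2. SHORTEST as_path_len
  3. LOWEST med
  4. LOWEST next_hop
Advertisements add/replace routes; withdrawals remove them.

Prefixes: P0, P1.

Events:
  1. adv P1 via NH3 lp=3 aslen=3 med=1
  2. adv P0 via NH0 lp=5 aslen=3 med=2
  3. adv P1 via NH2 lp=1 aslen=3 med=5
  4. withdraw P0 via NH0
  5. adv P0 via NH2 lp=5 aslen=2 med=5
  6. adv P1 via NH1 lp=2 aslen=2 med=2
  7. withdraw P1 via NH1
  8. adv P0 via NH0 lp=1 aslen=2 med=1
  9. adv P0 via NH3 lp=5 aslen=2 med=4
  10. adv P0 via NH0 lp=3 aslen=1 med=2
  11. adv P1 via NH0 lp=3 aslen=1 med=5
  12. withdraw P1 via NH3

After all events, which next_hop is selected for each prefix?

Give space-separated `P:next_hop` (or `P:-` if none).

Op 1: best P0=- P1=NH3
Op 2: best P0=NH0 P1=NH3
Op 3: best P0=NH0 P1=NH3
Op 4: best P0=- P1=NH3
Op 5: best P0=NH2 P1=NH3
Op 6: best P0=NH2 P1=NH3
Op 7: best P0=NH2 P1=NH3
Op 8: best P0=NH2 P1=NH3
Op 9: best P0=NH3 P1=NH3
Op 10: best P0=NH3 P1=NH3
Op 11: best P0=NH3 P1=NH0
Op 12: best P0=NH3 P1=NH0

Answer: P0:NH3 P1:NH0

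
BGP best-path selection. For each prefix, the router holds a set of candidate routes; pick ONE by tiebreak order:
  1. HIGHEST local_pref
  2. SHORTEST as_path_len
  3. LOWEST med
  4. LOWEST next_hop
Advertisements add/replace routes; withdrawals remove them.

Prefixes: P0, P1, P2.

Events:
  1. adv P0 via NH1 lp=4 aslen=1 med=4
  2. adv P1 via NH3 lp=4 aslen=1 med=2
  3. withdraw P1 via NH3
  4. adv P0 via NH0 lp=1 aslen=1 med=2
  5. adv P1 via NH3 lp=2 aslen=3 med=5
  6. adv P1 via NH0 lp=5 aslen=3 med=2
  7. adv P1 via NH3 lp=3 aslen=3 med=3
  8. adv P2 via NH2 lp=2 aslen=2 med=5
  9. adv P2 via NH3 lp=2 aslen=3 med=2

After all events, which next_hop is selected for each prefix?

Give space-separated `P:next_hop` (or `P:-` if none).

Answer: P0:NH1 P1:NH0 P2:NH2

Derivation:
Op 1: best P0=NH1 P1=- P2=-
Op 2: best P0=NH1 P1=NH3 P2=-
Op 3: best P0=NH1 P1=- P2=-
Op 4: best P0=NH1 P1=- P2=-
Op 5: best P0=NH1 P1=NH3 P2=-
Op 6: best P0=NH1 P1=NH0 P2=-
Op 7: best P0=NH1 P1=NH0 P2=-
Op 8: best P0=NH1 P1=NH0 P2=NH2
Op 9: best P0=NH1 P1=NH0 P2=NH2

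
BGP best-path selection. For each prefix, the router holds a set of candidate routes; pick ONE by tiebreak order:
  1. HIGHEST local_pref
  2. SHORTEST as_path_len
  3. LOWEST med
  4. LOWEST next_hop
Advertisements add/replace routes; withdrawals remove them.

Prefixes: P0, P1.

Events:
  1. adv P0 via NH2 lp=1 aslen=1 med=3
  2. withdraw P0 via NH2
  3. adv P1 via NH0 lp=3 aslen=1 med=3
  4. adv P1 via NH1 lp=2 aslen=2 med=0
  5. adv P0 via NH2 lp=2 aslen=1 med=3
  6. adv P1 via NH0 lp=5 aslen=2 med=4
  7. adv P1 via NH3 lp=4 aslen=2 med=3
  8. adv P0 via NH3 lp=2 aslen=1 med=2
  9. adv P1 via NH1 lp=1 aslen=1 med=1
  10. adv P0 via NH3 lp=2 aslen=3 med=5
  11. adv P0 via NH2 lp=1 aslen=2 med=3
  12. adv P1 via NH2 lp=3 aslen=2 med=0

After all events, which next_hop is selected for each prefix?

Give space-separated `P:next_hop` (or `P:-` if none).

Answer: P0:NH3 P1:NH0

Derivation:
Op 1: best P0=NH2 P1=-
Op 2: best P0=- P1=-
Op 3: best P0=- P1=NH0
Op 4: best P0=- P1=NH0
Op 5: best P0=NH2 P1=NH0
Op 6: best P0=NH2 P1=NH0
Op 7: best P0=NH2 P1=NH0
Op 8: best P0=NH3 P1=NH0
Op 9: best P0=NH3 P1=NH0
Op 10: best P0=NH2 P1=NH0
Op 11: best P0=NH3 P1=NH0
Op 12: best P0=NH3 P1=NH0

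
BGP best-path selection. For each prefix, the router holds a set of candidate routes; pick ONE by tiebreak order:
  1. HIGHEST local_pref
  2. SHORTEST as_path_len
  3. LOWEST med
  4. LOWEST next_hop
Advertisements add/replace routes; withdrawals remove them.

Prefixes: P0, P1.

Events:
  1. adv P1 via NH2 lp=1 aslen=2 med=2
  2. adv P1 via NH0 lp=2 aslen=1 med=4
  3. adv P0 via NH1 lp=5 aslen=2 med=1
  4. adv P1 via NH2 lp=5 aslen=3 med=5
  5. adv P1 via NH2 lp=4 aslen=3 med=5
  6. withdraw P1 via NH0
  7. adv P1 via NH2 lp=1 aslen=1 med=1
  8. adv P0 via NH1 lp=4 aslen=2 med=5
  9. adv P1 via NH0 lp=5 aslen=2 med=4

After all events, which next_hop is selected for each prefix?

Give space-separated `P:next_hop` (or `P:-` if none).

Answer: P0:NH1 P1:NH0

Derivation:
Op 1: best P0=- P1=NH2
Op 2: best P0=- P1=NH0
Op 3: best P0=NH1 P1=NH0
Op 4: best P0=NH1 P1=NH2
Op 5: best P0=NH1 P1=NH2
Op 6: best P0=NH1 P1=NH2
Op 7: best P0=NH1 P1=NH2
Op 8: best P0=NH1 P1=NH2
Op 9: best P0=NH1 P1=NH0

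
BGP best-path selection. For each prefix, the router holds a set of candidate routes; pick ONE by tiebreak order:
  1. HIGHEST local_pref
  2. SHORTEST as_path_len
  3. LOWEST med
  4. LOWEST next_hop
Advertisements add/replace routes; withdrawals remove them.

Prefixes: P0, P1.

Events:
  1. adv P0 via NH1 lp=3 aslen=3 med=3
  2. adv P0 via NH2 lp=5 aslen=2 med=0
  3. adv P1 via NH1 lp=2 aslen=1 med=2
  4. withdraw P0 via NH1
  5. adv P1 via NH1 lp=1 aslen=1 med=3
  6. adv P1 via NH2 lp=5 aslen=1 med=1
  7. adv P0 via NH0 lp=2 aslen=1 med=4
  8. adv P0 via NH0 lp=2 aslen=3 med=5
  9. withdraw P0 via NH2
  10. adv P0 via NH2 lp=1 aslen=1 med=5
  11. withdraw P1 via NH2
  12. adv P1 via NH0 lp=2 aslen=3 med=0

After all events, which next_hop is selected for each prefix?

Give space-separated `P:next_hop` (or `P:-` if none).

Op 1: best P0=NH1 P1=-
Op 2: best P0=NH2 P1=-
Op 3: best P0=NH2 P1=NH1
Op 4: best P0=NH2 P1=NH1
Op 5: best P0=NH2 P1=NH1
Op 6: best P0=NH2 P1=NH2
Op 7: best P0=NH2 P1=NH2
Op 8: best P0=NH2 P1=NH2
Op 9: best P0=NH0 P1=NH2
Op 10: best P0=NH0 P1=NH2
Op 11: best P0=NH0 P1=NH1
Op 12: best P0=NH0 P1=NH0

Answer: P0:NH0 P1:NH0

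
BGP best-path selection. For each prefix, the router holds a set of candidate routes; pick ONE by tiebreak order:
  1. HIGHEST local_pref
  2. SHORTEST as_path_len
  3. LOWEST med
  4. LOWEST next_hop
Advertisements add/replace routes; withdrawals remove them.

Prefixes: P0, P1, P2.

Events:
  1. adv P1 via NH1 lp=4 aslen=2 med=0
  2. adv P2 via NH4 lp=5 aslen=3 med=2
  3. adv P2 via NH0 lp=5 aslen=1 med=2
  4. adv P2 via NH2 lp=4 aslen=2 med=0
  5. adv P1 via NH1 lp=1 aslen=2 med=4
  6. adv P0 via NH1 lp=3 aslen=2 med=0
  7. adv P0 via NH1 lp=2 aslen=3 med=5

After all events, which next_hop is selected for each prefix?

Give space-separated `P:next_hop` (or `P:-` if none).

Answer: P0:NH1 P1:NH1 P2:NH0

Derivation:
Op 1: best P0=- P1=NH1 P2=-
Op 2: best P0=- P1=NH1 P2=NH4
Op 3: best P0=- P1=NH1 P2=NH0
Op 4: best P0=- P1=NH1 P2=NH0
Op 5: best P0=- P1=NH1 P2=NH0
Op 6: best P0=NH1 P1=NH1 P2=NH0
Op 7: best P0=NH1 P1=NH1 P2=NH0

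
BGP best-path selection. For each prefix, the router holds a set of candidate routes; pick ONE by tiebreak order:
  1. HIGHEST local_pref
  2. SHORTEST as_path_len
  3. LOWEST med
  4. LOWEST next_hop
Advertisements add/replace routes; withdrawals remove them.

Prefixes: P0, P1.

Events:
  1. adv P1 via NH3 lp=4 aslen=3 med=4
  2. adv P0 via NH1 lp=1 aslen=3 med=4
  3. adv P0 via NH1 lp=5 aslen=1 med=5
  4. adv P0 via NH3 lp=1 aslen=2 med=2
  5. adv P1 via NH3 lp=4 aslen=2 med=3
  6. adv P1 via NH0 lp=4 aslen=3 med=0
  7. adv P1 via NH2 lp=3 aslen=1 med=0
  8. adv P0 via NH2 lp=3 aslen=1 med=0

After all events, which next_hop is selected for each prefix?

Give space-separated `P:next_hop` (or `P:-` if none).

Answer: P0:NH1 P1:NH3

Derivation:
Op 1: best P0=- P1=NH3
Op 2: best P0=NH1 P1=NH3
Op 3: best P0=NH1 P1=NH3
Op 4: best P0=NH1 P1=NH3
Op 5: best P0=NH1 P1=NH3
Op 6: best P0=NH1 P1=NH3
Op 7: best P0=NH1 P1=NH3
Op 8: best P0=NH1 P1=NH3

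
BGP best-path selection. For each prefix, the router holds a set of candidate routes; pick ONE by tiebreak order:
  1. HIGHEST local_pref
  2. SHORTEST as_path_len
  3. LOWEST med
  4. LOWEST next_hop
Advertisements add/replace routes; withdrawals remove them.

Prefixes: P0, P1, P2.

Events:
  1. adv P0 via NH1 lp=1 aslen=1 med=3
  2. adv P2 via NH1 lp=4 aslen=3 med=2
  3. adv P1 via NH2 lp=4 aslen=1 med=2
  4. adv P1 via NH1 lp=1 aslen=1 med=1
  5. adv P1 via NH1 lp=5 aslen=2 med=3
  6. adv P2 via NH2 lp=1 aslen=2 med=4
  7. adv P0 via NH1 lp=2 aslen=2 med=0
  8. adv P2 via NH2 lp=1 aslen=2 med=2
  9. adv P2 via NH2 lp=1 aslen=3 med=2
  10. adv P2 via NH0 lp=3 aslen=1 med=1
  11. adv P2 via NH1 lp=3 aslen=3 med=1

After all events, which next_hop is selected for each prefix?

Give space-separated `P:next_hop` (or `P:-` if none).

Op 1: best P0=NH1 P1=- P2=-
Op 2: best P0=NH1 P1=- P2=NH1
Op 3: best P0=NH1 P1=NH2 P2=NH1
Op 4: best P0=NH1 P1=NH2 P2=NH1
Op 5: best P0=NH1 P1=NH1 P2=NH1
Op 6: best P0=NH1 P1=NH1 P2=NH1
Op 7: best P0=NH1 P1=NH1 P2=NH1
Op 8: best P0=NH1 P1=NH1 P2=NH1
Op 9: best P0=NH1 P1=NH1 P2=NH1
Op 10: best P0=NH1 P1=NH1 P2=NH1
Op 11: best P0=NH1 P1=NH1 P2=NH0

Answer: P0:NH1 P1:NH1 P2:NH0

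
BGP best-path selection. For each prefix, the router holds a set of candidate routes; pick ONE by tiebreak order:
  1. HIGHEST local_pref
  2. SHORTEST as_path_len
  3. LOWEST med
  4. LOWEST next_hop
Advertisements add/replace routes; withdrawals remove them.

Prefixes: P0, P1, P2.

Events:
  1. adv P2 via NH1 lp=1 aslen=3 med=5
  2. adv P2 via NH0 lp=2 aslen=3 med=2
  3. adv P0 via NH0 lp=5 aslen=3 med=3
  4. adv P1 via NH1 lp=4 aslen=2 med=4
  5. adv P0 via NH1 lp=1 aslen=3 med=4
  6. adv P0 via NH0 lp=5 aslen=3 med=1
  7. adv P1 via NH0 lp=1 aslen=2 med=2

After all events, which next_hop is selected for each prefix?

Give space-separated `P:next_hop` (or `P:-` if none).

Answer: P0:NH0 P1:NH1 P2:NH0

Derivation:
Op 1: best P0=- P1=- P2=NH1
Op 2: best P0=- P1=- P2=NH0
Op 3: best P0=NH0 P1=- P2=NH0
Op 4: best P0=NH0 P1=NH1 P2=NH0
Op 5: best P0=NH0 P1=NH1 P2=NH0
Op 6: best P0=NH0 P1=NH1 P2=NH0
Op 7: best P0=NH0 P1=NH1 P2=NH0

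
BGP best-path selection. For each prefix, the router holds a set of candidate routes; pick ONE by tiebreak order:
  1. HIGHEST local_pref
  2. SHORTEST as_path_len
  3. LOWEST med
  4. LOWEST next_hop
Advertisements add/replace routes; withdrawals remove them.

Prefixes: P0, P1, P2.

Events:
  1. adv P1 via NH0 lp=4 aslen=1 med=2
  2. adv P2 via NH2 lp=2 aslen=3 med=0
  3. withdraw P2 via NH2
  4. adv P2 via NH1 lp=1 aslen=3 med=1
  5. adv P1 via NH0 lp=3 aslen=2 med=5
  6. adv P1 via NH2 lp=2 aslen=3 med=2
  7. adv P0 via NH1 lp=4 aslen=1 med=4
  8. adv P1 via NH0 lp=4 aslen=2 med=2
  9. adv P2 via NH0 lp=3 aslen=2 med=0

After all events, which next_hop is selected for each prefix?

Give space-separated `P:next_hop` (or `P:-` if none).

Op 1: best P0=- P1=NH0 P2=-
Op 2: best P0=- P1=NH0 P2=NH2
Op 3: best P0=- P1=NH0 P2=-
Op 4: best P0=- P1=NH0 P2=NH1
Op 5: best P0=- P1=NH0 P2=NH1
Op 6: best P0=- P1=NH0 P2=NH1
Op 7: best P0=NH1 P1=NH0 P2=NH1
Op 8: best P0=NH1 P1=NH0 P2=NH1
Op 9: best P0=NH1 P1=NH0 P2=NH0

Answer: P0:NH1 P1:NH0 P2:NH0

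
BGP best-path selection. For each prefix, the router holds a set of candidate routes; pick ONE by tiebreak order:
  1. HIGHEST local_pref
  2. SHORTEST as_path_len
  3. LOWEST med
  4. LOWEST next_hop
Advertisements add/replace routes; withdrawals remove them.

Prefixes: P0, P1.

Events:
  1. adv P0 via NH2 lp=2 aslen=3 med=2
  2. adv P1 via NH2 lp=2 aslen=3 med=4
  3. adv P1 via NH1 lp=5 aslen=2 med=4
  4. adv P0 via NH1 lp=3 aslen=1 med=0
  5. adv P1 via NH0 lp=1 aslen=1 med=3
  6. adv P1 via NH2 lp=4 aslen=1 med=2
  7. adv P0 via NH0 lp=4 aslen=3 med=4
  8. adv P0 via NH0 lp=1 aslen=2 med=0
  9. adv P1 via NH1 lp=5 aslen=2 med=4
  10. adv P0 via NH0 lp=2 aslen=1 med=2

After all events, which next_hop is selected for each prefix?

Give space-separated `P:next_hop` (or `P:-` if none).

Op 1: best P0=NH2 P1=-
Op 2: best P0=NH2 P1=NH2
Op 3: best P0=NH2 P1=NH1
Op 4: best P0=NH1 P1=NH1
Op 5: best P0=NH1 P1=NH1
Op 6: best P0=NH1 P1=NH1
Op 7: best P0=NH0 P1=NH1
Op 8: best P0=NH1 P1=NH1
Op 9: best P0=NH1 P1=NH1
Op 10: best P0=NH1 P1=NH1

Answer: P0:NH1 P1:NH1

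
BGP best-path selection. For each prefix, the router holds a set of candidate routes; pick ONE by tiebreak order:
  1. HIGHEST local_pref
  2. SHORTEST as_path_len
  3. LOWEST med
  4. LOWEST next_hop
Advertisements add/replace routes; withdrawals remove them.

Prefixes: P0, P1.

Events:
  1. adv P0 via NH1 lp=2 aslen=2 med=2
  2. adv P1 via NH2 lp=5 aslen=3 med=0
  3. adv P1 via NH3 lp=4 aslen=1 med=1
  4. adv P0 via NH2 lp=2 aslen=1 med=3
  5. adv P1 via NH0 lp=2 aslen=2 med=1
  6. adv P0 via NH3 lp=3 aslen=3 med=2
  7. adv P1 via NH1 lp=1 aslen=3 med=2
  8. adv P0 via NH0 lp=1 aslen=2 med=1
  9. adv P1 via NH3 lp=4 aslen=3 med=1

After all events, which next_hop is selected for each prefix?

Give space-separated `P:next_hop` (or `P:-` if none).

Answer: P0:NH3 P1:NH2

Derivation:
Op 1: best P0=NH1 P1=-
Op 2: best P0=NH1 P1=NH2
Op 3: best P0=NH1 P1=NH2
Op 4: best P0=NH2 P1=NH2
Op 5: best P0=NH2 P1=NH2
Op 6: best P0=NH3 P1=NH2
Op 7: best P0=NH3 P1=NH2
Op 8: best P0=NH3 P1=NH2
Op 9: best P0=NH3 P1=NH2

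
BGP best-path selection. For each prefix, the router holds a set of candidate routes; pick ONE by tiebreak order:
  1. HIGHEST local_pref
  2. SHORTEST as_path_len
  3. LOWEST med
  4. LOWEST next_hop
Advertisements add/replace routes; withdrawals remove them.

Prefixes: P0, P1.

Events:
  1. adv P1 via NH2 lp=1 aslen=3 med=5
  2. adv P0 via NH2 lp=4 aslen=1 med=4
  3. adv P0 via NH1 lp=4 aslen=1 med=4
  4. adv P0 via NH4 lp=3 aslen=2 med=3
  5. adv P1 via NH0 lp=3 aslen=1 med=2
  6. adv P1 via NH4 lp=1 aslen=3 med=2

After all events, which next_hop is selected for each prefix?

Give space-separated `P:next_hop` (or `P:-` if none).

Answer: P0:NH1 P1:NH0

Derivation:
Op 1: best P0=- P1=NH2
Op 2: best P0=NH2 P1=NH2
Op 3: best P0=NH1 P1=NH2
Op 4: best P0=NH1 P1=NH2
Op 5: best P0=NH1 P1=NH0
Op 6: best P0=NH1 P1=NH0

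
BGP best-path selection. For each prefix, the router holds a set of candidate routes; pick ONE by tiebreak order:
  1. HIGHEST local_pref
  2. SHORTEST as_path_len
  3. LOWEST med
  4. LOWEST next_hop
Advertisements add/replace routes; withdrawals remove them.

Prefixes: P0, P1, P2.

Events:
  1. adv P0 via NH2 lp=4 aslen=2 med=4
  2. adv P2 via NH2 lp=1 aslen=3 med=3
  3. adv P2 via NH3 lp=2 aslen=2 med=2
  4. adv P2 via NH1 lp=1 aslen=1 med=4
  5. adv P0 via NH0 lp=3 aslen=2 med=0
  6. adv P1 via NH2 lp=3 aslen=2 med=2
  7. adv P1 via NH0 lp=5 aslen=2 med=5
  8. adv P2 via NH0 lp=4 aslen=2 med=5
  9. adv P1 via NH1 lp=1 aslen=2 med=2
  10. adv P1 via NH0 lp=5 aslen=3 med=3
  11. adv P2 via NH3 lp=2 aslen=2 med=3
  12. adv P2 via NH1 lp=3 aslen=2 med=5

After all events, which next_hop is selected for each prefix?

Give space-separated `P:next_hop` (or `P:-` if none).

Answer: P0:NH2 P1:NH0 P2:NH0

Derivation:
Op 1: best P0=NH2 P1=- P2=-
Op 2: best P0=NH2 P1=- P2=NH2
Op 3: best P0=NH2 P1=- P2=NH3
Op 4: best P0=NH2 P1=- P2=NH3
Op 5: best P0=NH2 P1=- P2=NH3
Op 6: best P0=NH2 P1=NH2 P2=NH3
Op 7: best P0=NH2 P1=NH0 P2=NH3
Op 8: best P0=NH2 P1=NH0 P2=NH0
Op 9: best P0=NH2 P1=NH0 P2=NH0
Op 10: best P0=NH2 P1=NH0 P2=NH0
Op 11: best P0=NH2 P1=NH0 P2=NH0
Op 12: best P0=NH2 P1=NH0 P2=NH0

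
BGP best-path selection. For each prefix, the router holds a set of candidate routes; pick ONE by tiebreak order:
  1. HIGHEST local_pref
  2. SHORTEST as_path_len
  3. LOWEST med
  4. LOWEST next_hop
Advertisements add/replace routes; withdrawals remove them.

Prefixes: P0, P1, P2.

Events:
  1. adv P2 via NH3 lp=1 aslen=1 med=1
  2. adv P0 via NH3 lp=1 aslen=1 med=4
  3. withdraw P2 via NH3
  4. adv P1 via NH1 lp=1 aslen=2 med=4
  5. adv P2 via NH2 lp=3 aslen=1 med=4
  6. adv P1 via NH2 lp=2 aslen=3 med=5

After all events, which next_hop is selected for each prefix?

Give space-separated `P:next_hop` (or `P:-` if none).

Answer: P0:NH3 P1:NH2 P2:NH2

Derivation:
Op 1: best P0=- P1=- P2=NH3
Op 2: best P0=NH3 P1=- P2=NH3
Op 3: best P0=NH3 P1=- P2=-
Op 4: best P0=NH3 P1=NH1 P2=-
Op 5: best P0=NH3 P1=NH1 P2=NH2
Op 6: best P0=NH3 P1=NH2 P2=NH2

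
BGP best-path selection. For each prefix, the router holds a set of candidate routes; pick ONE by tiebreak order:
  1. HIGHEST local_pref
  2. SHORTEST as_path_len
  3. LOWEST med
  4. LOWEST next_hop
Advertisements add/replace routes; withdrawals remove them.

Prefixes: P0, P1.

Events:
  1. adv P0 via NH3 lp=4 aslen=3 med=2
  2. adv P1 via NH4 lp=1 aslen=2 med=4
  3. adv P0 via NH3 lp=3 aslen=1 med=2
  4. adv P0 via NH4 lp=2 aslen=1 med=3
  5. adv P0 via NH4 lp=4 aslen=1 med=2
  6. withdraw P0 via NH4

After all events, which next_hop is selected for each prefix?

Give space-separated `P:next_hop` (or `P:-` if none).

Op 1: best P0=NH3 P1=-
Op 2: best P0=NH3 P1=NH4
Op 3: best P0=NH3 P1=NH4
Op 4: best P0=NH3 P1=NH4
Op 5: best P0=NH4 P1=NH4
Op 6: best P0=NH3 P1=NH4

Answer: P0:NH3 P1:NH4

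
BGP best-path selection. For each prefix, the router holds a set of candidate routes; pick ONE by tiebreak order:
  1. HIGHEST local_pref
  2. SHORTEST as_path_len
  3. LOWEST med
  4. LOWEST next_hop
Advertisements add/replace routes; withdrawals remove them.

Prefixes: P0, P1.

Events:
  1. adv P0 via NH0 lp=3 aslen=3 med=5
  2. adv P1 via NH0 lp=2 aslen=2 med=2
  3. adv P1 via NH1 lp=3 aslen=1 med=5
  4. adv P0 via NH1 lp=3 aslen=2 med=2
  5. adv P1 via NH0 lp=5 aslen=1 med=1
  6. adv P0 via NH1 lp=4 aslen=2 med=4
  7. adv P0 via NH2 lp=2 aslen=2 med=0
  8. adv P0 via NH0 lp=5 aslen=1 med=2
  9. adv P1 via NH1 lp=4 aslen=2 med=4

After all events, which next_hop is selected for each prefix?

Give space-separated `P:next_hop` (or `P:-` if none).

Answer: P0:NH0 P1:NH0

Derivation:
Op 1: best P0=NH0 P1=-
Op 2: best P0=NH0 P1=NH0
Op 3: best P0=NH0 P1=NH1
Op 4: best P0=NH1 P1=NH1
Op 5: best P0=NH1 P1=NH0
Op 6: best P0=NH1 P1=NH0
Op 7: best P0=NH1 P1=NH0
Op 8: best P0=NH0 P1=NH0
Op 9: best P0=NH0 P1=NH0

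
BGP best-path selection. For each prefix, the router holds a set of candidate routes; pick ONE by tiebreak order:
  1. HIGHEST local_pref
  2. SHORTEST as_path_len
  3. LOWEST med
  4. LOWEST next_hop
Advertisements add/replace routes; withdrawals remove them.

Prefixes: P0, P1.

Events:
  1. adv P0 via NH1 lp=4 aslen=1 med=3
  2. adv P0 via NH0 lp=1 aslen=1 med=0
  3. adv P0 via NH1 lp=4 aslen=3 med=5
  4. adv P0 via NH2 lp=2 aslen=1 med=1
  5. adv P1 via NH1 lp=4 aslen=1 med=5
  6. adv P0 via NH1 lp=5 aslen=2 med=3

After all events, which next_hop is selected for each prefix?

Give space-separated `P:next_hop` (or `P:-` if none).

Answer: P0:NH1 P1:NH1

Derivation:
Op 1: best P0=NH1 P1=-
Op 2: best P0=NH1 P1=-
Op 3: best P0=NH1 P1=-
Op 4: best P0=NH1 P1=-
Op 5: best P0=NH1 P1=NH1
Op 6: best P0=NH1 P1=NH1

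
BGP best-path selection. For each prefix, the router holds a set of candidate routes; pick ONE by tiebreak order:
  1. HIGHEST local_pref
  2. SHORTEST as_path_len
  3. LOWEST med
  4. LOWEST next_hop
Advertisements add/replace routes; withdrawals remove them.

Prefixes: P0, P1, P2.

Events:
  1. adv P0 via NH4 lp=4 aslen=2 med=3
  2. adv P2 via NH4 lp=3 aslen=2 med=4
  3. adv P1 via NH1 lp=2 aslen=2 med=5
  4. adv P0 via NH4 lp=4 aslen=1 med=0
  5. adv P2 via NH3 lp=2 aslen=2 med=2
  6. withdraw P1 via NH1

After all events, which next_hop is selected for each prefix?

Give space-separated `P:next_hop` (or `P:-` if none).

Answer: P0:NH4 P1:- P2:NH4

Derivation:
Op 1: best P0=NH4 P1=- P2=-
Op 2: best P0=NH4 P1=- P2=NH4
Op 3: best P0=NH4 P1=NH1 P2=NH4
Op 4: best P0=NH4 P1=NH1 P2=NH4
Op 5: best P0=NH4 P1=NH1 P2=NH4
Op 6: best P0=NH4 P1=- P2=NH4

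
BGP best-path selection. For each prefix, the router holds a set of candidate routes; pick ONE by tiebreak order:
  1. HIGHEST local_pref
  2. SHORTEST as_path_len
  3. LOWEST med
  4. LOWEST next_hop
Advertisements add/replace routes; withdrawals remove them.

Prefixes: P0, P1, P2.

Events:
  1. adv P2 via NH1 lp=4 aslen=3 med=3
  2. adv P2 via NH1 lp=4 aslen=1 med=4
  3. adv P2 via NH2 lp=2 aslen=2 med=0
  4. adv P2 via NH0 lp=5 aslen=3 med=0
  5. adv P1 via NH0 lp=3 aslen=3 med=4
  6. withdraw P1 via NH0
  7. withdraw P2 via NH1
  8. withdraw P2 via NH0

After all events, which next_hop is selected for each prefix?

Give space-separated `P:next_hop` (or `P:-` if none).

Answer: P0:- P1:- P2:NH2

Derivation:
Op 1: best P0=- P1=- P2=NH1
Op 2: best P0=- P1=- P2=NH1
Op 3: best P0=- P1=- P2=NH1
Op 4: best P0=- P1=- P2=NH0
Op 5: best P0=- P1=NH0 P2=NH0
Op 6: best P0=- P1=- P2=NH0
Op 7: best P0=- P1=- P2=NH0
Op 8: best P0=- P1=- P2=NH2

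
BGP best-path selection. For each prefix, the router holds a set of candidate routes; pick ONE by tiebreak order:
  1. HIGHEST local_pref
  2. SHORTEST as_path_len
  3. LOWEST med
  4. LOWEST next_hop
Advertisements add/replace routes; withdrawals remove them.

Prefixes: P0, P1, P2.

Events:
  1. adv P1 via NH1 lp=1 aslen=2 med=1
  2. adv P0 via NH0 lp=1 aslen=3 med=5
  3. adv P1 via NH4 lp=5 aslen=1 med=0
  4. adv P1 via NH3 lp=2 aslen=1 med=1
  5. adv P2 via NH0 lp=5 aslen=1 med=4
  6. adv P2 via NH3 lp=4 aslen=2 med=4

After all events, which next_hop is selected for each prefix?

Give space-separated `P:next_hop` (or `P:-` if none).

Op 1: best P0=- P1=NH1 P2=-
Op 2: best P0=NH0 P1=NH1 P2=-
Op 3: best P0=NH0 P1=NH4 P2=-
Op 4: best P0=NH0 P1=NH4 P2=-
Op 5: best P0=NH0 P1=NH4 P2=NH0
Op 6: best P0=NH0 P1=NH4 P2=NH0

Answer: P0:NH0 P1:NH4 P2:NH0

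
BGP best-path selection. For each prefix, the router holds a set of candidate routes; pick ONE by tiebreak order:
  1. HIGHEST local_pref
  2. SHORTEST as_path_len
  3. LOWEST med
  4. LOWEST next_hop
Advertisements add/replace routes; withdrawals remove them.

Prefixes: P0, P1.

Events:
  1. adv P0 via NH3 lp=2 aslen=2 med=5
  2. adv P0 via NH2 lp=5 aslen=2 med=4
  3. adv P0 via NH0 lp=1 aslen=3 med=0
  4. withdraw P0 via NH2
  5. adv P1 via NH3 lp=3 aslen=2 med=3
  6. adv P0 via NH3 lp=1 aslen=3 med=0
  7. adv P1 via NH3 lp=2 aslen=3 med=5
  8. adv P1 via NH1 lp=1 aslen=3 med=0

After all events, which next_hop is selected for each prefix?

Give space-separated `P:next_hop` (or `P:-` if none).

Answer: P0:NH0 P1:NH3

Derivation:
Op 1: best P0=NH3 P1=-
Op 2: best P0=NH2 P1=-
Op 3: best P0=NH2 P1=-
Op 4: best P0=NH3 P1=-
Op 5: best P0=NH3 P1=NH3
Op 6: best P0=NH0 P1=NH3
Op 7: best P0=NH0 P1=NH3
Op 8: best P0=NH0 P1=NH3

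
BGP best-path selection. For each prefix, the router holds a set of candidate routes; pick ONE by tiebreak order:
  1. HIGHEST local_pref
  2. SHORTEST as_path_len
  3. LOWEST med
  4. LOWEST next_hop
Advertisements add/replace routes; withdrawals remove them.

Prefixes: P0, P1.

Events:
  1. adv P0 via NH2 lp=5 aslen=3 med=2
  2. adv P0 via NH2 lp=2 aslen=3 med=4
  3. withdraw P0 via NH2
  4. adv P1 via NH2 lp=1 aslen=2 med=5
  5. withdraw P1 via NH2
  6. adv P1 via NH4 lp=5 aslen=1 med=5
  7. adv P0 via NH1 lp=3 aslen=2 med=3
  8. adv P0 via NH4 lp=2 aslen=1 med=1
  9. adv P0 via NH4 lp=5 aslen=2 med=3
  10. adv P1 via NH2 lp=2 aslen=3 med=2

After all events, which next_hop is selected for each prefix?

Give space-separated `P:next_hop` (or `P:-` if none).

Op 1: best P0=NH2 P1=-
Op 2: best P0=NH2 P1=-
Op 3: best P0=- P1=-
Op 4: best P0=- P1=NH2
Op 5: best P0=- P1=-
Op 6: best P0=- P1=NH4
Op 7: best P0=NH1 P1=NH4
Op 8: best P0=NH1 P1=NH4
Op 9: best P0=NH4 P1=NH4
Op 10: best P0=NH4 P1=NH4

Answer: P0:NH4 P1:NH4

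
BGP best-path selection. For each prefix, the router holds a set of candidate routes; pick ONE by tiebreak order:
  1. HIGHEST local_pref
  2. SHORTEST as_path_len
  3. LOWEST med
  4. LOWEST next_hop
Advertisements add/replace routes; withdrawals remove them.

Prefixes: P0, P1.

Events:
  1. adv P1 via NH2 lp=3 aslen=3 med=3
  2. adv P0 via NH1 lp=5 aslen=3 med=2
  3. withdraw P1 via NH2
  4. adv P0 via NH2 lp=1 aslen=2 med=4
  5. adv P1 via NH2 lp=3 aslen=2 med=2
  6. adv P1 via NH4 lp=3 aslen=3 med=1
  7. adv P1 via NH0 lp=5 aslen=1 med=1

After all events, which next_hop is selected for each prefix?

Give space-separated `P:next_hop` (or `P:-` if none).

Answer: P0:NH1 P1:NH0

Derivation:
Op 1: best P0=- P1=NH2
Op 2: best P0=NH1 P1=NH2
Op 3: best P0=NH1 P1=-
Op 4: best P0=NH1 P1=-
Op 5: best P0=NH1 P1=NH2
Op 6: best P0=NH1 P1=NH2
Op 7: best P0=NH1 P1=NH0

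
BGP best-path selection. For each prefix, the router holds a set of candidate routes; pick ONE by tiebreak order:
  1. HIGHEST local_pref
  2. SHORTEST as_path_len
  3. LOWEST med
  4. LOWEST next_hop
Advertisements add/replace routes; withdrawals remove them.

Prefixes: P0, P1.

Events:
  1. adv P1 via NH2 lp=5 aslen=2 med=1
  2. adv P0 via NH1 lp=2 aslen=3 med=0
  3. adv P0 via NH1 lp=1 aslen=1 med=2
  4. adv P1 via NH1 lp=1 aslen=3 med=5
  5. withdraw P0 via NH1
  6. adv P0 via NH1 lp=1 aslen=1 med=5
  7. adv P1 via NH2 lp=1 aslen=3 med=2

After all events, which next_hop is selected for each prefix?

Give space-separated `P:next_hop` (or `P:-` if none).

Answer: P0:NH1 P1:NH2

Derivation:
Op 1: best P0=- P1=NH2
Op 2: best P0=NH1 P1=NH2
Op 3: best P0=NH1 P1=NH2
Op 4: best P0=NH1 P1=NH2
Op 5: best P0=- P1=NH2
Op 6: best P0=NH1 P1=NH2
Op 7: best P0=NH1 P1=NH2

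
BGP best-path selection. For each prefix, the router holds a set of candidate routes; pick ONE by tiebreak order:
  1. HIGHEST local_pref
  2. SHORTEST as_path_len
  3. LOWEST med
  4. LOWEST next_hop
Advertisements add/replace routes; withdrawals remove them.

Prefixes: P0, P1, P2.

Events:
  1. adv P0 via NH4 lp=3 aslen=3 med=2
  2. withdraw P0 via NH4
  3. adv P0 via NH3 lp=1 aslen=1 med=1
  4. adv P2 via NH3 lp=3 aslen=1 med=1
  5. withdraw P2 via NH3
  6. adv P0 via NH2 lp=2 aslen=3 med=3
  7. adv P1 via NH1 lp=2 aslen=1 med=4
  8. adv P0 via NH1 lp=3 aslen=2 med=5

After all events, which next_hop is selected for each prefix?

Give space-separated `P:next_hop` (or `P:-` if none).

Answer: P0:NH1 P1:NH1 P2:-

Derivation:
Op 1: best P0=NH4 P1=- P2=-
Op 2: best P0=- P1=- P2=-
Op 3: best P0=NH3 P1=- P2=-
Op 4: best P0=NH3 P1=- P2=NH3
Op 5: best P0=NH3 P1=- P2=-
Op 6: best P0=NH2 P1=- P2=-
Op 7: best P0=NH2 P1=NH1 P2=-
Op 8: best P0=NH1 P1=NH1 P2=-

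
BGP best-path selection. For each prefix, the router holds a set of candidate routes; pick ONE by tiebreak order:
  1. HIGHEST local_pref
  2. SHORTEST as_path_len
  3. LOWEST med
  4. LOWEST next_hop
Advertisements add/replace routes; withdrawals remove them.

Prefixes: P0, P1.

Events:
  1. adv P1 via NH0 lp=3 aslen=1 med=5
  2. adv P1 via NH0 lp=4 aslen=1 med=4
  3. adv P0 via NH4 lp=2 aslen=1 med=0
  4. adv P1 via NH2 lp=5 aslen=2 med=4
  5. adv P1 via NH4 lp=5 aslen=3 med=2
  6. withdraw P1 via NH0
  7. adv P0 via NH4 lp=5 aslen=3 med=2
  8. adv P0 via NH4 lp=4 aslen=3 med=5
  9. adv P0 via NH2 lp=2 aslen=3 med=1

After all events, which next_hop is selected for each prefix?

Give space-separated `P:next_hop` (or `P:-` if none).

Op 1: best P0=- P1=NH0
Op 2: best P0=- P1=NH0
Op 3: best P0=NH4 P1=NH0
Op 4: best P0=NH4 P1=NH2
Op 5: best P0=NH4 P1=NH2
Op 6: best P0=NH4 P1=NH2
Op 7: best P0=NH4 P1=NH2
Op 8: best P0=NH4 P1=NH2
Op 9: best P0=NH4 P1=NH2

Answer: P0:NH4 P1:NH2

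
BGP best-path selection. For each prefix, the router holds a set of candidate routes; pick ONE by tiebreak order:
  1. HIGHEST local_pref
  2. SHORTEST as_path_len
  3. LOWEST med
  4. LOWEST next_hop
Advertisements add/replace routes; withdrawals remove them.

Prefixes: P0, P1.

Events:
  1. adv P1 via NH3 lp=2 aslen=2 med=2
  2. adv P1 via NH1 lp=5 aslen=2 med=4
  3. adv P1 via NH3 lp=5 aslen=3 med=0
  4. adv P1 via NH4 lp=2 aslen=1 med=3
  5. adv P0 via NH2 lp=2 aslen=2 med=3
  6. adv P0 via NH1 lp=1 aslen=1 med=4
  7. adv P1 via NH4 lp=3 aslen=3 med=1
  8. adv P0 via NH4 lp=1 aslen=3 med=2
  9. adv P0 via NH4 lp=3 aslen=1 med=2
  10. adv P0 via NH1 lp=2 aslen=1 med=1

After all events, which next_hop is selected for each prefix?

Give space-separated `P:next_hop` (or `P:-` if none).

Op 1: best P0=- P1=NH3
Op 2: best P0=- P1=NH1
Op 3: best P0=- P1=NH1
Op 4: best P0=- P1=NH1
Op 5: best P0=NH2 P1=NH1
Op 6: best P0=NH2 P1=NH1
Op 7: best P0=NH2 P1=NH1
Op 8: best P0=NH2 P1=NH1
Op 9: best P0=NH4 P1=NH1
Op 10: best P0=NH4 P1=NH1

Answer: P0:NH4 P1:NH1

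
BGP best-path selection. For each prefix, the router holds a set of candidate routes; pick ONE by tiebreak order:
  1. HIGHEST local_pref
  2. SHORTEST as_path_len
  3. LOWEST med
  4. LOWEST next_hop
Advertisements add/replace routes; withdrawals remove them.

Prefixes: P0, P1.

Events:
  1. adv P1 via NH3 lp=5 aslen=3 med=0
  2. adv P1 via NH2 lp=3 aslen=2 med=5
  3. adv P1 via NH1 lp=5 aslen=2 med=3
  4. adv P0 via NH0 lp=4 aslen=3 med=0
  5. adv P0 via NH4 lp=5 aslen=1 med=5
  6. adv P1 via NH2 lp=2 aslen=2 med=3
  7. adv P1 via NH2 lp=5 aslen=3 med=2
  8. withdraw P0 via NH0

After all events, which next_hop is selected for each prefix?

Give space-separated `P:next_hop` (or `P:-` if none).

Answer: P0:NH4 P1:NH1

Derivation:
Op 1: best P0=- P1=NH3
Op 2: best P0=- P1=NH3
Op 3: best P0=- P1=NH1
Op 4: best P0=NH0 P1=NH1
Op 5: best P0=NH4 P1=NH1
Op 6: best P0=NH4 P1=NH1
Op 7: best P0=NH4 P1=NH1
Op 8: best P0=NH4 P1=NH1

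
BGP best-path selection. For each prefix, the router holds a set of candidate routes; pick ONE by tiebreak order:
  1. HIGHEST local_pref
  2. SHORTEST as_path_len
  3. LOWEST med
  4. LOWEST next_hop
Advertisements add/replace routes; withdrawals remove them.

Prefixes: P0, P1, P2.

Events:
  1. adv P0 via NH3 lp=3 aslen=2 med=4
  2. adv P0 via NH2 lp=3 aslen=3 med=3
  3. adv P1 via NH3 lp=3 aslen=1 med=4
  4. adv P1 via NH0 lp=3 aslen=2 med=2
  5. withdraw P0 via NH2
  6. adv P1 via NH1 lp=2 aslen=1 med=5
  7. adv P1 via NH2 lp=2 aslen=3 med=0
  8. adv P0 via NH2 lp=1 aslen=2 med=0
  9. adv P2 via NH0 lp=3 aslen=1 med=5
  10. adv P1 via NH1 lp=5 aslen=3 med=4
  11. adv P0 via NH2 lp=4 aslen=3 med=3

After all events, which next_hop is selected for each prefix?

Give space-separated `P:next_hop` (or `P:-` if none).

Answer: P0:NH2 P1:NH1 P2:NH0

Derivation:
Op 1: best P0=NH3 P1=- P2=-
Op 2: best P0=NH3 P1=- P2=-
Op 3: best P0=NH3 P1=NH3 P2=-
Op 4: best P0=NH3 P1=NH3 P2=-
Op 5: best P0=NH3 P1=NH3 P2=-
Op 6: best P0=NH3 P1=NH3 P2=-
Op 7: best P0=NH3 P1=NH3 P2=-
Op 8: best P0=NH3 P1=NH3 P2=-
Op 9: best P0=NH3 P1=NH3 P2=NH0
Op 10: best P0=NH3 P1=NH1 P2=NH0
Op 11: best P0=NH2 P1=NH1 P2=NH0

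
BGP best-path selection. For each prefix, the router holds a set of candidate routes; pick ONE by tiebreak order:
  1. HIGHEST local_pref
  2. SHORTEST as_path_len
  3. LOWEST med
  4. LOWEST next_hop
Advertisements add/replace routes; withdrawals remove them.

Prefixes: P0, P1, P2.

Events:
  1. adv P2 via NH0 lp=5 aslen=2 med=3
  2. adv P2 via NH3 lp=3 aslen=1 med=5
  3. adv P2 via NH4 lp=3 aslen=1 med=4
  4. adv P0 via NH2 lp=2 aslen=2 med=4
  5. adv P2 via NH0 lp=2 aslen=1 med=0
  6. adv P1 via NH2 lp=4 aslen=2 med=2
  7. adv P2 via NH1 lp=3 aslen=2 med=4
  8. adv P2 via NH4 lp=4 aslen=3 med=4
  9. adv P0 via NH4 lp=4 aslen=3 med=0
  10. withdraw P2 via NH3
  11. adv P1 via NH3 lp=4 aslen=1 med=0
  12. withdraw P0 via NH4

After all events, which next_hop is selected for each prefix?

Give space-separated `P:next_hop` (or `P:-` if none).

Answer: P0:NH2 P1:NH3 P2:NH4

Derivation:
Op 1: best P0=- P1=- P2=NH0
Op 2: best P0=- P1=- P2=NH0
Op 3: best P0=- P1=- P2=NH0
Op 4: best P0=NH2 P1=- P2=NH0
Op 5: best P0=NH2 P1=- P2=NH4
Op 6: best P0=NH2 P1=NH2 P2=NH4
Op 7: best P0=NH2 P1=NH2 P2=NH4
Op 8: best P0=NH2 P1=NH2 P2=NH4
Op 9: best P0=NH4 P1=NH2 P2=NH4
Op 10: best P0=NH4 P1=NH2 P2=NH4
Op 11: best P0=NH4 P1=NH3 P2=NH4
Op 12: best P0=NH2 P1=NH3 P2=NH4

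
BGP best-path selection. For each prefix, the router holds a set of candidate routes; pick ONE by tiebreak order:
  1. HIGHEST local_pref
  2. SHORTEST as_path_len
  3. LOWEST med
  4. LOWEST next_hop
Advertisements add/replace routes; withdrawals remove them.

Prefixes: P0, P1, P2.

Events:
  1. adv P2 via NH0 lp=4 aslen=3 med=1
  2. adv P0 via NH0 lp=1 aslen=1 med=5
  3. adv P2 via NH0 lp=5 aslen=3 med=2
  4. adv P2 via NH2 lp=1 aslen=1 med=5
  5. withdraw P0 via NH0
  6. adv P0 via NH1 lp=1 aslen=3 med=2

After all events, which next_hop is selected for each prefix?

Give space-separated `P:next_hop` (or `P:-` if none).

Op 1: best P0=- P1=- P2=NH0
Op 2: best P0=NH0 P1=- P2=NH0
Op 3: best P0=NH0 P1=- P2=NH0
Op 4: best P0=NH0 P1=- P2=NH0
Op 5: best P0=- P1=- P2=NH0
Op 6: best P0=NH1 P1=- P2=NH0

Answer: P0:NH1 P1:- P2:NH0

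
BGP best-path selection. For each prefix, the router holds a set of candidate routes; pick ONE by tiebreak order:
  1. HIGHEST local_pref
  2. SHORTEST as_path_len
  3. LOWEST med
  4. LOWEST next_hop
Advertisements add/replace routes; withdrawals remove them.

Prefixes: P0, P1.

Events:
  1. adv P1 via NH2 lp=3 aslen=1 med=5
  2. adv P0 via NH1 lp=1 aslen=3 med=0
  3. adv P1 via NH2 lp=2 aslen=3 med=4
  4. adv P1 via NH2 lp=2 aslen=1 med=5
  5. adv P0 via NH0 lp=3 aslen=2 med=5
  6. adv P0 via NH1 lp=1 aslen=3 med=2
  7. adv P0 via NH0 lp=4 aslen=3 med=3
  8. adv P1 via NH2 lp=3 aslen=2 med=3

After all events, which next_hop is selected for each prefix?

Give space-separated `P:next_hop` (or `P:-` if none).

Answer: P0:NH0 P1:NH2

Derivation:
Op 1: best P0=- P1=NH2
Op 2: best P0=NH1 P1=NH2
Op 3: best P0=NH1 P1=NH2
Op 4: best P0=NH1 P1=NH2
Op 5: best P0=NH0 P1=NH2
Op 6: best P0=NH0 P1=NH2
Op 7: best P0=NH0 P1=NH2
Op 8: best P0=NH0 P1=NH2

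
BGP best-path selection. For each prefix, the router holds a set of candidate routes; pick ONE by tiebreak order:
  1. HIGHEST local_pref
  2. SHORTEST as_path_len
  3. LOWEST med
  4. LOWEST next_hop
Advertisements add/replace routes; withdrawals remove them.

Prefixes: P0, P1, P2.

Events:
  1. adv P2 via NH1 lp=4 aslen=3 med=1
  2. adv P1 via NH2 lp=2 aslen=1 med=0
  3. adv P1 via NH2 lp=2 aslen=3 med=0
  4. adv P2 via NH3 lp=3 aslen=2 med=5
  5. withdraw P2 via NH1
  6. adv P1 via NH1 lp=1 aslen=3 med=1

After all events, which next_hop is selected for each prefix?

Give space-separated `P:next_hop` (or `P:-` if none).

Answer: P0:- P1:NH2 P2:NH3

Derivation:
Op 1: best P0=- P1=- P2=NH1
Op 2: best P0=- P1=NH2 P2=NH1
Op 3: best P0=- P1=NH2 P2=NH1
Op 4: best P0=- P1=NH2 P2=NH1
Op 5: best P0=- P1=NH2 P2=NH3
Op 6: best P0=- P1=NH2 P2=NH3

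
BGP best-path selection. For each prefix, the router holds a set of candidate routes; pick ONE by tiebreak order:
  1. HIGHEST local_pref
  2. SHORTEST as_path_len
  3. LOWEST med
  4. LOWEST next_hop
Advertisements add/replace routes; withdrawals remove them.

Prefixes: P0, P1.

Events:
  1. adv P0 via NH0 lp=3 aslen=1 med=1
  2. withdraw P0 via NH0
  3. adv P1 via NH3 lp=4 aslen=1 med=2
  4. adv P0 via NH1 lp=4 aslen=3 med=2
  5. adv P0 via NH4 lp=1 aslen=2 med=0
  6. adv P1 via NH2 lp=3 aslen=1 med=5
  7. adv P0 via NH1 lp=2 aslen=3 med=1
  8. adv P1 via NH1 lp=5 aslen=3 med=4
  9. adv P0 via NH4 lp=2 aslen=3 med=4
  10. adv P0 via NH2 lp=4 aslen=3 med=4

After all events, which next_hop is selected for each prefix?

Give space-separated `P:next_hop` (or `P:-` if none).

Op 1: best P0=NH0 P1=-
Op 2: best P0=- P1=-
Op 3: best P0=- P1=NH3
Op 4: best P0=NH1 P1=NH3
Op 5: best P0=NH1 P1=NH3
Op 6: best P0=NH1 P1=NH3
Op 7: best P0=NH1 P1=NH3
Op 8: best P0=NH1 P1=NH1
Op 9: best P0=NH1 P1=NH1
Op 10: best P0=NH2 P1=NH1

Answer: P0:NH2 P1:NH1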